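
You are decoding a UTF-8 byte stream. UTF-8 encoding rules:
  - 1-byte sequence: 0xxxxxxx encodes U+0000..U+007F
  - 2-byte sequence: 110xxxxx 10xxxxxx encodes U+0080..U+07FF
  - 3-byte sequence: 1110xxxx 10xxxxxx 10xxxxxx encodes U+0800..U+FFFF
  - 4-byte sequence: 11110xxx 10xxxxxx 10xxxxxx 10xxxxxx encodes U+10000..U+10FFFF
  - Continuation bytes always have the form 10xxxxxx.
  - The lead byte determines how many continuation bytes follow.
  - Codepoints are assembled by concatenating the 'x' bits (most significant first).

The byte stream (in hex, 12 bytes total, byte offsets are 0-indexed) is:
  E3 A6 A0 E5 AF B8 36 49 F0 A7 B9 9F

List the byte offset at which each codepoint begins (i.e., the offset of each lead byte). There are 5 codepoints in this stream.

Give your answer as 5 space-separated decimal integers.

Byte[0]=E3: 3-byte lead, need 2 cont bytes. acc=0x3
Byte[1]=A6: continuation. acc=(acc<<6)|0x26=0xE6
Byte[2]=A0: continuation. acc=(acc<<6)|0x20=0x39A0
Completed: cp=U+39A0 (starts at byte 0)
Byte[3]=E5: 3-byte lead, need 2 cont bytes. acc=0x5
Byte[4]=AF: continuation. acc=(acc<<6)|0x2F=0x16F
Byte[5]=B8: continuation. acc=(acc<<6)|0x38=0x5BF8
Completed: cp=U+5BF8 (starts at byte 3)
Byte[6]=36: 1-byte ASCII. cp=U+0036
Byte[7]=49: 1-byte ASCII. cp=U+0049
Byte[8]=F0: 4-byte lead, need 3 cont bytes. acc=0x0
Byte[9]=A7: continuation. acc=(acc<<6)|0x27=0x27
Byte[10]=B9: continuation. acc=(acc<<6)|0x39=0x9F9
Byte[11]=9F: continuation. acc=(acc<<6)|0x1F=0x27E5F
Completed: cp=U+27E5F (starts at byte 8)

Answer: 0 3 6 7 8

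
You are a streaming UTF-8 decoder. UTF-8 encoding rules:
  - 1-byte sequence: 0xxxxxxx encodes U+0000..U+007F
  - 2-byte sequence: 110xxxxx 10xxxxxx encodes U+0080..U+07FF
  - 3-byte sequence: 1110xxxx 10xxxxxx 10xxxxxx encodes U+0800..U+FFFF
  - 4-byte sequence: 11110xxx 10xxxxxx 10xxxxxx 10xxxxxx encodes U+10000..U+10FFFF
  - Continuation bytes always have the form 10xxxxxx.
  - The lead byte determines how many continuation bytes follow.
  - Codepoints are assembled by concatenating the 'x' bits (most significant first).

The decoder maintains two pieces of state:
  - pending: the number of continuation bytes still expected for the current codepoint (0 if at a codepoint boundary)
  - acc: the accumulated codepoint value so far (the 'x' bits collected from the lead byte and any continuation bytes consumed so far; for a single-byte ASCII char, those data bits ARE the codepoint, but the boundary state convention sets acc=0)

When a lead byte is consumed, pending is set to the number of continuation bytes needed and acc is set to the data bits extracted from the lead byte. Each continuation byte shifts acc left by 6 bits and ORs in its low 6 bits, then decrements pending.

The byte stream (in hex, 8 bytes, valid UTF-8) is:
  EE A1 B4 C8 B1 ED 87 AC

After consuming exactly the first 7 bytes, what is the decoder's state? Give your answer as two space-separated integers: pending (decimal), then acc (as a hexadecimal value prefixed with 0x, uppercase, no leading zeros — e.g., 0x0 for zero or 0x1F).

Byte[0]=EE: 3-byte lead. pending=2, acc=0xE
Byte[1]=A1: continuation. acc=(acc<<6)|0x21=0x3A1, pending=1
Byte[2]=B4: continuation. acc=(acc<<6)|0x34=0xE874, pending=0
Byte[3]=C8: 2-byte lead. pending=1, acc=0x8
Byte[4]=B1: continuation. acc=(acc<<6)|0x31=0x231, pending=0
Byte[5]=ED: 3-byte lead. pending=2, acc=0xD
Byte[6]=87: continuation. acc=(acc<<6)|0x07=0x347, pending=1

Answer: 1 0x347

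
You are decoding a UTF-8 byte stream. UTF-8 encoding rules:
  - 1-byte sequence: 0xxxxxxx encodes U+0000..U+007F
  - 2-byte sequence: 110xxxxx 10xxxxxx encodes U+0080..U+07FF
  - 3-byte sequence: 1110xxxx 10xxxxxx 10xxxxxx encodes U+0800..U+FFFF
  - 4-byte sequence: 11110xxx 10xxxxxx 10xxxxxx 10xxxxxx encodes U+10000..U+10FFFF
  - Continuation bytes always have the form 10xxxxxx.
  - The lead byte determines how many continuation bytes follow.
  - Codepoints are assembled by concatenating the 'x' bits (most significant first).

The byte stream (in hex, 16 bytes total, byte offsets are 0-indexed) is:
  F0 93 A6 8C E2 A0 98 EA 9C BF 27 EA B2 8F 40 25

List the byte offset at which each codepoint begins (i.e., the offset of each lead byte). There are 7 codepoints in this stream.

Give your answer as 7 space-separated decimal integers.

Answer: 0 4 7 10 11 14 15

Derivation:
Byte[0]=F0: 4-byte lead, need 3 cont bytes. acc=0x0
Byte[1]=93: continuation. acc=(acc<<6)|0x13=0x13
Byte[2]=A6: continuation. acc=(acc<<6)|0x26=0x4E6
Byte[3]=8C: continuation. acc=(acc<<6)|0x0C=0x1398C
Completed: cp=U+1398C (starts at byte 0)
Byte[4]=E2: 3-byte lead, need 2 cont bytes. acc=0x2
Byte[5]=A0: continuation. acc=(acc<<6)|0x20=0xA0
Byte[6]=98: continuation. acc=(acc<<6)|0x18=0x2818
Completed: cp=U+2818 (starts at byte 4)
Byte[7]=EA: 3-byte lead, need 2 cont bytes. acc=0xA
Byte[8]=9C: continuation. acc=(acc<<6)|0x1C=0x29C
Byte[9]=BF: continuation. acc=(acc<<6)|0x3F=0xA73F
Completed: cp=U+A73F (starts at byte 7)
Byte[10]=27: 1-byte ASCII. cp=U+0027
Byte[11]=EA: 3-byte lead, need 2 cont bytes. acc=0xA
Byte[12]=B2: continuation. acc=(acc<<6)|0x32=0x2B2
Byte[13]=8F: continuation. acc=(acc<<6)|0x0F=0xAC8F
Completed: cp=U+AC8F (starts at byte 11)
Byte[14]=40: 1-byte ASCII. cp=U+0040
Byte[15]=25: 1-byte ASCII. cp=U+0025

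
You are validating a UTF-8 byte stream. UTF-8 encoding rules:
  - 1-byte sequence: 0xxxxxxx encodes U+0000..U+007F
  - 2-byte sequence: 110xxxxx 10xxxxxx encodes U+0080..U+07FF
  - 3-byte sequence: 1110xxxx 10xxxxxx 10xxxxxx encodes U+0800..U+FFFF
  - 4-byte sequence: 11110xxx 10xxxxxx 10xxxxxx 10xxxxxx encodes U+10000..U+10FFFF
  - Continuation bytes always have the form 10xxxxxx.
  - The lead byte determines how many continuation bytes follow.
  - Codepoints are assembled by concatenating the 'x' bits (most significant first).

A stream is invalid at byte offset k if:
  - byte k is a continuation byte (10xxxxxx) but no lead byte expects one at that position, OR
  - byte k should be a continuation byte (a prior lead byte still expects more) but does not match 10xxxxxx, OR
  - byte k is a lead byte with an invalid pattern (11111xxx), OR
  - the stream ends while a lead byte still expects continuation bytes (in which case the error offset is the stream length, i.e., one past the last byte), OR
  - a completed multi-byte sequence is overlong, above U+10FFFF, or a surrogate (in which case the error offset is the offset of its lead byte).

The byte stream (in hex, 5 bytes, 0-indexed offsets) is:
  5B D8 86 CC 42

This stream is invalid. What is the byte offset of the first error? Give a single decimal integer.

Byte[0]=5B: 1-byte ASCII. cp=U+005B
Byte[1]=D8: 2-byte lead, need 1 cont bytes. acc=0x18
Byte[2]=86: continuation. acc=(acc<<6)|0x06=0x606
Completed: cp=U+0606 (starts at byte 1)
Byte[3]=CC: 2-byte lead, need 1 cont bytes. acc=0xC
Byte[4]=42: expected 10xxxxxx continuation. INVALID

Answer: 4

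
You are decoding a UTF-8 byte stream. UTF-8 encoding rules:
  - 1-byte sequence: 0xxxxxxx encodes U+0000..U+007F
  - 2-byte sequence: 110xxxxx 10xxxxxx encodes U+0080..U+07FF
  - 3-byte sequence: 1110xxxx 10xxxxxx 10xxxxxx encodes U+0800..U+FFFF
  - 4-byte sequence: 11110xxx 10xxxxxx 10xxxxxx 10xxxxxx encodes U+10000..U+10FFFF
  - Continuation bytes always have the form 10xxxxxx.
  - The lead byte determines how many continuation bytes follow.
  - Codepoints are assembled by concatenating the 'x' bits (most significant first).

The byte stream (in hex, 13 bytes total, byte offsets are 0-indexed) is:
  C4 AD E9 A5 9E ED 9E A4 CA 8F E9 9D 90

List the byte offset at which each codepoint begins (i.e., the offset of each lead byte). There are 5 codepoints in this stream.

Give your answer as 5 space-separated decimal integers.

Byte[0]=C4: 2-byte lead, need 1 cont bytes. acc=0x4
Byte[1]=AD: continuation. acc=(acc<<6)|0x2D=0x12D
Completed: cp=U+012D (starts at byte 0)
Byte[2]=E9: 3-byte lead, need 2 cont bytes. acc=0x9
Byte[3]=A5: continuation. acc=(acc<<6)|0x25=0x265
Byte[4]=9E: continuation. acc=(acc<<6)|0x1E=0x995E
Completed: cp=U+995E (starts at byte 2)
Byte[5]=ED: 3-byte lead, need 2 cont bytes. acc=0xD
Byte[6]=9E: continuation. acc=(acc<<6)|0x1E=0x35E
Byte[7]=A4: continuation. acc=(acc<<6)|0x24=0xD7A4
Completed: cp=U+D7A4 (starts at byte 5)
Byte[8]=CA: 2-byte lead, need 1 cont bytes. acc=0xA
Byte[9]=8F: continuation. acc=(acc<<6)|0x0F=0x28F
Completed: cp=U+028F (starts at byte 8)
Byte[10]=E9: 3-byte lead, need 2 cont bytes. acc=0x9
Byte[11]=9D: continuation. acc=(acc<<6)|0x1D=0x25D
Byte[12]=90: continuation. acc=(acc<<6)|0x10=0x9750
Completed: cp=U+9750 (starts at byte 10)

Answer: 0 2 5 8 10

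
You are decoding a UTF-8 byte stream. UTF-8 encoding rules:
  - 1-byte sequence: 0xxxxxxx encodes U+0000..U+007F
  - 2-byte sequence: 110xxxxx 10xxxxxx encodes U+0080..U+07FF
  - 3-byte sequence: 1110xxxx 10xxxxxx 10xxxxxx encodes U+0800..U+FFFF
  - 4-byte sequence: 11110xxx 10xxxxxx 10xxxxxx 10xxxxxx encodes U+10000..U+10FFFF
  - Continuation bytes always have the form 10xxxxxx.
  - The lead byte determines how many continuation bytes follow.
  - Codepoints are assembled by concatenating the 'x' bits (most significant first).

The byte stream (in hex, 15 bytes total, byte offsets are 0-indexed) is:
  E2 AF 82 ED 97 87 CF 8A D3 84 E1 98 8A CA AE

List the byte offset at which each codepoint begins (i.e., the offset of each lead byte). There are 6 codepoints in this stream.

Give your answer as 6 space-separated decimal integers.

Byte[0]=E2: 3-byte lead, need 2 cont bytes. acc=0x2
Byte[1]=AF: continuation. acc=(acc<<6)|0x2F=0xAF
Byte[2]=82: continuation. acc=(acc<<6)|0x02=0x2BC2
Completed: cp=U+2BC2 (starts at byte 0)
Byte[3]=ED: 3-byte lead, need 2 cont bytes. acc=0xD
Byte[4]=97: continuation. acc=(acc<<6)|0x17=0x357
Byte[5]=87: continuation. acc=(acc<<6)|0x07=0xD5C7
Completed: cp=U+D5C7 (starts at byte 3)
Byte[6]=CF: 2-byte lead, need 1 cont bytes. acc=0xF
Byte[7]=8A: continuation. acc=(acc<<6)|0x0A=0x3CA
Completed: cp=U+03CA (starts at byte 6)
Byte[8]=D3: 2-byte lead, need 1 cont bytes. acc=0x13
Byte[9]=84: continuation. acc=(acc<<6)|0x04=0x4C4
Completed: cp=U+04C4 (starts at byte 8)
Byte[10]=E1: 3-byte lead, need 2 cont bytes. acc=0x1
Byte[11]=98: continuation. acc=(acc<<6)|0x18=0x58
Byte[12]=8A: continuation. acc=(acc<<6)|0x0A=0x160A
Completed: cp=U+160A (starts at byte 10)
Byte[13]=CA: 2-byte lead, need 1 cont bytes. acc=0xA
Byte[14]=AE: continuation. acc=(acc<<6)|0x2E=0x2AE
Completed: cp=U+02AE (starts at byte 13)

Answer: 0 3 6 8 10 13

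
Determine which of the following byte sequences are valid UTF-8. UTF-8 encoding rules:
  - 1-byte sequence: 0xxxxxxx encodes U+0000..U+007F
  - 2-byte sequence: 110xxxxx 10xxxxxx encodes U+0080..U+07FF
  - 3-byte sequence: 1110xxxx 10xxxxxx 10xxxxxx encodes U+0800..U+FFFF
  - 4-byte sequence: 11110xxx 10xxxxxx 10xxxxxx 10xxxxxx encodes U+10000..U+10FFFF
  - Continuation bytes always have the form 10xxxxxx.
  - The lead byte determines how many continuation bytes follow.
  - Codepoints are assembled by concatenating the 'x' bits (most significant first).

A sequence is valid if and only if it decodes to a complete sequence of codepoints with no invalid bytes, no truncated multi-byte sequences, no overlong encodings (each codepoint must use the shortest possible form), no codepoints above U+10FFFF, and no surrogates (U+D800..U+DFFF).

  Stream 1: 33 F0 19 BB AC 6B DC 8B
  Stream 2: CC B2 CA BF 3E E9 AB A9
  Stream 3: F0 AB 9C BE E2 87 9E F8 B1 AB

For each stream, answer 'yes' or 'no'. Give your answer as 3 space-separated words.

Stream 1: error at byte offset 2. INVALID
Stream 2: decodes cleanly. VALID
Stream 3: error at byte offset 7. INVALID

Answer: no yes no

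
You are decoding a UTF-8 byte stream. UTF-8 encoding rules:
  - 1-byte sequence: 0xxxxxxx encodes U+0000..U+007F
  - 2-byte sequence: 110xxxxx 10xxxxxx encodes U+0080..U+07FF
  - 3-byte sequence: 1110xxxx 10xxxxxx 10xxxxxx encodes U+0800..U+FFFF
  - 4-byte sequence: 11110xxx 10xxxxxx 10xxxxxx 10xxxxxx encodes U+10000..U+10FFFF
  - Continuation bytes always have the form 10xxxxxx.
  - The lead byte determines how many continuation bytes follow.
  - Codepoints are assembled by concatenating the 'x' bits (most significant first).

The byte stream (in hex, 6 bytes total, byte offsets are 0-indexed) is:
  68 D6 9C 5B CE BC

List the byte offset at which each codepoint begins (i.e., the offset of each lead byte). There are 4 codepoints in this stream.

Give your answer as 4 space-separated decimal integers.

Answer: 0 1 3 4

Derivation:
Byte[0]=68: 1-byte ASCII. cp=U+0068
Byte[1]=D6: 2-byte lead, need 1 cont bytes. acc=0x16
Byte[2]=9C: continuation. acc=(acc<<6)|0x1C=0x59C
Completed: cp=U+059C (starts at byte 1)
Byte[3]=5B: 1-byte ASCII. cp=U+005B
Byte[4]=CE: 2-byte lead, need 1 cont bytes. acc=0xE
Byte[5]=BC: continuation. acc=(acc<<6)|0x3C=0x3BC
Completed: cp=U+03BC (starts at byte 4)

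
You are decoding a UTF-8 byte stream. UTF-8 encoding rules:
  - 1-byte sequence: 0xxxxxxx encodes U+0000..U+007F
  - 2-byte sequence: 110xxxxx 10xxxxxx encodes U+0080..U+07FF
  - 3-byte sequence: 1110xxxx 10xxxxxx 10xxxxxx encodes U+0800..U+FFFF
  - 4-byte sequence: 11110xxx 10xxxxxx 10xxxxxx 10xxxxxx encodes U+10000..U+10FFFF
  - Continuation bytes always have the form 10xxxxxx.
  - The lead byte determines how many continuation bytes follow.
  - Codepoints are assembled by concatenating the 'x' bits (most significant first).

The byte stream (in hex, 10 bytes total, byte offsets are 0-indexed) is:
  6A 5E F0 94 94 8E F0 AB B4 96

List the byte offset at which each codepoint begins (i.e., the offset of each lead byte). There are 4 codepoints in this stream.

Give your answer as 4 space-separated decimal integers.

Byte[0]=6A: 1-byte ASCII. cp=U+006A
Byte[1]=5E: 1-byte ASCII. cp=U+005E
Byte[2]=F0: 4-byte lead, need 3 cont bytes. acc=0x0
Byte[3]=94: continuation. acc=(acc<<6)|0x14=0x14
Byte[4]=94: continuation. acc=(acc<<6)|0x14=0x514
Byte[5]=8E: continuation. acc=(acc<<6)|0x0E=0x1450E
Completed: cp=U+1450E (starts at byte 2)
Byte[6]=F0: 4-byte lead, need 3 cont bytes. acc=0x0
Byte[7]=AB: continuation. acc=(acc<<6)|0x2B=0x2B
Byte[8]=B4: continuation. acc=(acc<<6)|0x34=0xAF4
Byte[9]=96: continuation. acc=(acc<<6)|0x16=0x2BD16
Completed: cp=U+2BD16 (starts at byte 6)

Answer: 0 1 2 6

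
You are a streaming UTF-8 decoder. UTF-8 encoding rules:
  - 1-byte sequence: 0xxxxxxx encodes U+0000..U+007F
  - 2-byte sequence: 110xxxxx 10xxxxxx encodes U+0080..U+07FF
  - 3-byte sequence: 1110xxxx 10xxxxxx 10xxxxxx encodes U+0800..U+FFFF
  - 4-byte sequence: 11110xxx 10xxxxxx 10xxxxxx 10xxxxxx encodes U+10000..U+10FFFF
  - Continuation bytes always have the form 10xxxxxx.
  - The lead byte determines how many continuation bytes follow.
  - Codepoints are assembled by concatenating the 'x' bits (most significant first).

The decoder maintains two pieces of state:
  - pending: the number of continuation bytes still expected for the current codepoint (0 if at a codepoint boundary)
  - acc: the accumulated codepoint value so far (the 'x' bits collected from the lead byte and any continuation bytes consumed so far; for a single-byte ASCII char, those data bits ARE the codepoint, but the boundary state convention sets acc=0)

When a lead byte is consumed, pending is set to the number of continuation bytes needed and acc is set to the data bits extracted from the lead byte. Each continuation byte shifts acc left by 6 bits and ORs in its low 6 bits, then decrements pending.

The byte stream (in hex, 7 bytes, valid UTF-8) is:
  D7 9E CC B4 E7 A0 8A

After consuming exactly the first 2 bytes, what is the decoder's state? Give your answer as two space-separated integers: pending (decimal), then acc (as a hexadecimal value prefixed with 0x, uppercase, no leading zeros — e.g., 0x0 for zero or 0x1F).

Answer: 0 0x5DE

Derivation:
Byte[0]=D7: 2-byte lead. pending=1, acc=0x17
Byte[1]=9E: continuation. acc=(acc<<6)|0x1E=0x5DE, pending=0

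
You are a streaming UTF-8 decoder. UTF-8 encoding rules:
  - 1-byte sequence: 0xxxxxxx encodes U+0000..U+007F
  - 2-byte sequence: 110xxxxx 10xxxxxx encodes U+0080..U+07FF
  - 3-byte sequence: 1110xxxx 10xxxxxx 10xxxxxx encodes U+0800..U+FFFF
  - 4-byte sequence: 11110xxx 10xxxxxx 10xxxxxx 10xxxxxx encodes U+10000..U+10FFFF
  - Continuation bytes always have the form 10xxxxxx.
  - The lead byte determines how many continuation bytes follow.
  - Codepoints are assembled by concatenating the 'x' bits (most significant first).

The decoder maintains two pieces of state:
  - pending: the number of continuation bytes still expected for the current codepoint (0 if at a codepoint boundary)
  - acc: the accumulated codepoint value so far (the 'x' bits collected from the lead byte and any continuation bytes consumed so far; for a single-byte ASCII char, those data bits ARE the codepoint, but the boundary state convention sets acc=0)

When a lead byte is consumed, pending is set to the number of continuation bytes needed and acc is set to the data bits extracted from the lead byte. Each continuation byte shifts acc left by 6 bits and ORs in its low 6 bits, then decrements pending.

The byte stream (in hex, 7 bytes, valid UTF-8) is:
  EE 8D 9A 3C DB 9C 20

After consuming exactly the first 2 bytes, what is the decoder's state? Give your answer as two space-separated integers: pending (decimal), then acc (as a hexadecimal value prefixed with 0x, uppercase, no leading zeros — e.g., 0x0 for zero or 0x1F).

Byte[0]=EE: 3-byte lead. pending=2, acc=0xE
Byte[1]=8D: continuation. acc=(acc<<6)|0x0D=0x38D, pending=1

Answer: 1 0x38D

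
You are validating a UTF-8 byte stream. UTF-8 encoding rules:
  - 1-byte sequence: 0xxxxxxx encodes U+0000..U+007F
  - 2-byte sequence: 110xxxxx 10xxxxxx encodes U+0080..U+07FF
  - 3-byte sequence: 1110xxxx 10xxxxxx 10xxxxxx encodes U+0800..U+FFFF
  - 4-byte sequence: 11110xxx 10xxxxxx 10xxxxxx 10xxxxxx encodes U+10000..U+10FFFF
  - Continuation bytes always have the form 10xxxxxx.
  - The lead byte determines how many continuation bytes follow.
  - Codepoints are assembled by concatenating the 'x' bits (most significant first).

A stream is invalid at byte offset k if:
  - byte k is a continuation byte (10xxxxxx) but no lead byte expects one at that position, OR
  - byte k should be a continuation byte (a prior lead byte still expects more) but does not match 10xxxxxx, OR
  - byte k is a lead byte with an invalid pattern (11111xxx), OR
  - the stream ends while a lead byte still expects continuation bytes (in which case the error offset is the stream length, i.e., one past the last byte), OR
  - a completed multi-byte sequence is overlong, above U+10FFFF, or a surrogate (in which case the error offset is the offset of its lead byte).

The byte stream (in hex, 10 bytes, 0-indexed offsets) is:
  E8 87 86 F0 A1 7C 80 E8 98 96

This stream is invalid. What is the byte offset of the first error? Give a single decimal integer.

Byte[0]=E8: 3-byte lead, need 2 cont bytes. acc=0x8
Byte[1]=87: continuation. acc=(acc<<6)|0x07=0x207
Byte[2]=86: continuation. acc=(acc<<6)|0x06=0x81C6
Completed: cp=U+81C6 (starts at byte 0)
Byte[3]=F0: 4-byte lead, need 3 cont bytes. acc=0x0
Byte[4]=A1: continuation. acc=(acc<<6)|0x21=0x21
Byte[5]=7C: expected 10xxxxxx continuation. INVALID

Answer: 5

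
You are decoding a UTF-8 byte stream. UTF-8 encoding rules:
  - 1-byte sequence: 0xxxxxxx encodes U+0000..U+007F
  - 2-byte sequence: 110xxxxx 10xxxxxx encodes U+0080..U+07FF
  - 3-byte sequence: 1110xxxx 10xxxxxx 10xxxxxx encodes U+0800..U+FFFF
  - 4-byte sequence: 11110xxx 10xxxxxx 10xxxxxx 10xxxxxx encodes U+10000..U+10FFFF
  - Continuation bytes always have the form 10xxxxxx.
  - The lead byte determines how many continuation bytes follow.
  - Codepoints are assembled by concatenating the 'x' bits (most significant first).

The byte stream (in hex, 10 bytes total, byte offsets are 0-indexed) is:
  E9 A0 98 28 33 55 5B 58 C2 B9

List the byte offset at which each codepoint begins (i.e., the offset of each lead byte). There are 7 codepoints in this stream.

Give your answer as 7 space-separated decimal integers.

Answer: 0 3 4 5 6 7 8

Derivation:
Byte[0]=E9: 3-byte lead, need 2 cont bytes. acc=0x9
Byte[1]=A0: continuation. acc=(acc<<6)|0x20=0x260
Byte[2]=98: continuation. acc=(acc<<6)|0x18=0x9818
Completed: cp=U+9818 (starts at byte 0)
Byte[3]=28: 1-byte ASCII. cp=U+0028
Byte[4]=33: 1-byte ASCII. cp=U+0033
Byte[5]=55: 1-byte ASCII. cp=U+0055
Byte[6]=5B: 1-byte ASCII. cp=U+005B
Byte[7]=58: 1-byte ASCII. cp=U+0058
Byte[8]=C2: 2-byte lead, need 1 cont bytes. acc=0x2
Byte[9]=B9: continuation. acc=(acc<<6)|0x39=0xB9
Completed: cp=U+00B9 (starts at byte 8)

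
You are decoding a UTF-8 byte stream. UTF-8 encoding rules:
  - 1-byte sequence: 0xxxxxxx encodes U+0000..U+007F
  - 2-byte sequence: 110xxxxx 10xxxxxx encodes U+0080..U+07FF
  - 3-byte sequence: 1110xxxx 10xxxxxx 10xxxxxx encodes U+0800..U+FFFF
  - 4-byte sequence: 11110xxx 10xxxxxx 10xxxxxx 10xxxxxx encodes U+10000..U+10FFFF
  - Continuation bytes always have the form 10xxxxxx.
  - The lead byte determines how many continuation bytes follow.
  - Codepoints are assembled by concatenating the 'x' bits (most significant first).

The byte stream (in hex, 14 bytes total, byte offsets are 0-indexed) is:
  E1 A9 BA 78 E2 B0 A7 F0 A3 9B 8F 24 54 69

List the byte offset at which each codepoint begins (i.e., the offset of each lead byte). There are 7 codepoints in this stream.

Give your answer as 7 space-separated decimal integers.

Answer: 0 3 4 7 11 12 13

Derivation:
Byte[0]=E1: 3-byte lead, need 2 cont bytes. acc=0x1
Byte[1]=A9: continuation. acc=(acc<<6)|0x29=0x69
Byte[2]=BA: continuation. acc=(acc<<6)|0x3A=0x1A7A
Completed: cp=U+1A7A (starts at byte 0)
Byte[3]=78: 1-byte ASCII. cp=U+0078
Byte[4]=E2: 3-byte lead, need 2 cont bytes. acc=0x2
Byte[5]=B0: continuation. acc=(acc<<6)|0x30=0xB0
Byte[6]=A7: continuation. acc=(acc<<6)|0x27=0x2C27
Completed: cp=U+2C27 (starts at byte 4)
Byte[7]=F0: 4-byte lead, need 3 cont bytes. acc=0x0
Byte[8]=A3: continuation. acc=(acc<<6)|0x23=0x23
Byte[9]=9B: continuation. acc=(acc<<6)|0x1B=0x8DB
Byte[10]=8F: continuation. acc=(acc<<6)|0x0F=0x236CF
Completed: cp=U+236CF (starts at byte 7)
Byte[11]=24: 1-byte ASCII. cp=U+0024
Byte[12]=54: 1-byte ASCII. cp=U+0054
Byte[13]=69: 1-byte ASCII. cp=U+0069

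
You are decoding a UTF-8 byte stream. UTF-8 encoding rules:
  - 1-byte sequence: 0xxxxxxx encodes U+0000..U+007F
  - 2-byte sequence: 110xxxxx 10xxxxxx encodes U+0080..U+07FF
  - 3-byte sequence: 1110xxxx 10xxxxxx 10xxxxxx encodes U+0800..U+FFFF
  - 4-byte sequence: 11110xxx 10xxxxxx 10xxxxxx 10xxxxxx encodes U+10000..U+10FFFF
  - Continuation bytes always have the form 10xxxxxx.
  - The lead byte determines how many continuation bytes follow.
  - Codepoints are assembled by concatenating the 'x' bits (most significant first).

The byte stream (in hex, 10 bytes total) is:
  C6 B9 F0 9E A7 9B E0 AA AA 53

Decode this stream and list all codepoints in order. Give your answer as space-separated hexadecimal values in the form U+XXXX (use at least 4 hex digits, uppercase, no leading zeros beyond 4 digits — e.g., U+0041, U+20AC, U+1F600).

Byte[0]=C6: 2-byte lead, need 1 cont bytes. acc=0x6
Byte[1]=B9: continuation. acc=(acc<<6)|0x39=0x1B9
Completed: cp=U+01B9 (starts at byte 0)
Byte[2]=F0: 4-byte lead, need 3 cont bytes. acc=0x0
Byte[3]=9E: continuation. acc=(acc<<6)|0x1E=0x1E
Byte[4]=A7: continuation. acc=(acc<<6)|0x27=0x7A7
Byte[5]=9B: continuation. acc=(acc<<6)|0x1B=0x1E9DB
Completed: cp=U+1E9DB (starts at byte 2)
Byte[6]=E0: 3-byte lead, need 2 cont bytes. acc=0x0
Byte[7]=AA: continuation. acc=(acc<<6)|0x2A=0x2A
Byte[8]=AA: continuation. acc=(acc<<6)|0x2A=0xAAA
Completed: cp=U+0AAA (starts at byte 6)
Byte[9]=53: 1-byte ASCII. cp=U+0053

Answer: U+01B9 U+1E9DB U+0AAA U+0053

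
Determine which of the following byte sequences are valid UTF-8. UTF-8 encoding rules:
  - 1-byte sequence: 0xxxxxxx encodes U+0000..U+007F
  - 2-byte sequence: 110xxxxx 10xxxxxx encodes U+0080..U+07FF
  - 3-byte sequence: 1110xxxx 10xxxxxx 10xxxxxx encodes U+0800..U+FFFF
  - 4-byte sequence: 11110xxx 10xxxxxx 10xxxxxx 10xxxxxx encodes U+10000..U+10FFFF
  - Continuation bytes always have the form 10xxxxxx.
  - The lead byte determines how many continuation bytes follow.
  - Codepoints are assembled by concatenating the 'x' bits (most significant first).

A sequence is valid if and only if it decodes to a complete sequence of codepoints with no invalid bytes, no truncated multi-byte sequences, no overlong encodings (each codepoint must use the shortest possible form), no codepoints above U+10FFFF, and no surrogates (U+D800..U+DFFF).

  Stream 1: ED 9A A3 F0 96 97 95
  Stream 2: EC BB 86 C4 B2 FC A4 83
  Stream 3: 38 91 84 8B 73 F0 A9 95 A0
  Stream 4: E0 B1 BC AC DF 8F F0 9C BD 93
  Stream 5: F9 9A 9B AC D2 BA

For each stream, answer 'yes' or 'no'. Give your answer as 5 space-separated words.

Answer: yes no no no no

Derivation:
Stream 1: decodes cleanly. VALID
Stream 2: error at byte offset 5. INVALID
Stream 3: error at byte offset 1. INVALID
Stream 4: error at byte offset 3. INVALID
Stream 5: error at byte offset 0. INVALID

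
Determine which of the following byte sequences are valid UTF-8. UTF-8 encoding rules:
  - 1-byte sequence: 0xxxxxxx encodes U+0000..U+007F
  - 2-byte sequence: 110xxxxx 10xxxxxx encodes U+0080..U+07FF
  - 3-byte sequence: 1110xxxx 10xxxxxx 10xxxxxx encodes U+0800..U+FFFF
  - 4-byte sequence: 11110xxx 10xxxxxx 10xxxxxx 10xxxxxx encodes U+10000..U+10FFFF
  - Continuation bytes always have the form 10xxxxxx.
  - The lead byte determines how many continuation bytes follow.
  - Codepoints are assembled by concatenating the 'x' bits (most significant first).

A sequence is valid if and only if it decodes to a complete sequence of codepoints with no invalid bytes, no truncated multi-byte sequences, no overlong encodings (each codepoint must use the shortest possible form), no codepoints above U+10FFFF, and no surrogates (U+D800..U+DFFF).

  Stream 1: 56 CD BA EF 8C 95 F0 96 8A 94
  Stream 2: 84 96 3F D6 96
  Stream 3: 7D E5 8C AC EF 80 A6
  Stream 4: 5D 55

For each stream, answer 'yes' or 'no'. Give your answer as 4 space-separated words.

Answer: yes no yes yes

Derivation:
Stream 1: decodes cleanly. VALID
Stream 2: error at byte offset 0. INVALID
Stream 3: decodes cleanly. VALID
Stream 4: decodes cleanly. VALID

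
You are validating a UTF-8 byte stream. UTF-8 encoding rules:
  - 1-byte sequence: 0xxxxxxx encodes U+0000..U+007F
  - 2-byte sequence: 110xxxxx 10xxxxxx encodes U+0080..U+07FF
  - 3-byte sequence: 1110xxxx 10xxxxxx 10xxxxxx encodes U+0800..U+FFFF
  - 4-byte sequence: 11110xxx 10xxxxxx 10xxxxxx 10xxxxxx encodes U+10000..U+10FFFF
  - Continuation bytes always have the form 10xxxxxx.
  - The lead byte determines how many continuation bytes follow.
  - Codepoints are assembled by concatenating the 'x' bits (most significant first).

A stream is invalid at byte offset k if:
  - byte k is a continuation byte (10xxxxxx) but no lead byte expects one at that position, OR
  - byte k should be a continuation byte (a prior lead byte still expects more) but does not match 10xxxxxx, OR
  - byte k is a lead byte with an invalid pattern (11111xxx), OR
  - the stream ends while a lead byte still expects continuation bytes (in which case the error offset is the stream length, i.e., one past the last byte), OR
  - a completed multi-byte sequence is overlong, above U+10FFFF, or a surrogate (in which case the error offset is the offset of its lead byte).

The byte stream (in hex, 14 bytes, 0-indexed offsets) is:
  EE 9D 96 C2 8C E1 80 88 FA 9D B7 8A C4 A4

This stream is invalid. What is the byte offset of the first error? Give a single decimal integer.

Answer: 8

Derivation:
Byte[0]=EE: 3-byte lead, need 2 cont bytes. acc=0xE
Byte[1]=9D: continuation. acc=(acc<<6)|0x1D=0x39D
Byte[2]=96: continuation. acc=(acc<<6)|0x16=0xE756
Completed: cp=U+E756 (starts at byte 0)
Byte[3]=C2: 2-byte lead, need 1 cont bytes. acc=0x2
Byte[4]=8C: continuation. acc=(acc<<6)|0x0C=0x8C
Completed: cp=U+008C (starts at byte 3)
Byte[5]=E1: 3-byte lead, need 2 cont bytes. acc=0x1
Byte[6]=80: continuation. acc=(acc<<6)|0x00=0x40
Byte[7]=88: continuation. acc=(acc<<6)|0x08=0x1008
Completed: cp=U+1008 (starts at byte 5)
Byte[8]=FA: INVALID lead byte (not 0xxx/110x/1110/11110)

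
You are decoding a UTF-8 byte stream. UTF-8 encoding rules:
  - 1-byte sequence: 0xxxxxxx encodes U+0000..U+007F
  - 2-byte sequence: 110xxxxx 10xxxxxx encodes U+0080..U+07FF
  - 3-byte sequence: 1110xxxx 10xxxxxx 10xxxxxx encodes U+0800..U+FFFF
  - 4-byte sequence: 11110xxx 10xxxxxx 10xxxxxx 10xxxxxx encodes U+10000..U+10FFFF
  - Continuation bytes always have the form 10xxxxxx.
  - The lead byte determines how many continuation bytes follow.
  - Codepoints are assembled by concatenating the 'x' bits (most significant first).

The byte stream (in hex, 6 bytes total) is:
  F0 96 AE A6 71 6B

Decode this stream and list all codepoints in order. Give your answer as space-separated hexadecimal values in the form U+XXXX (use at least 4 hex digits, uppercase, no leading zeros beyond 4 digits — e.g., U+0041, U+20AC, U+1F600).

Answer: U+16BA6 U+0071 U+006B

Derivation:
Byte[0]=F0: 4-byte lead, need 3 cont bytes. acc=0x0
Byte[1]=96: continuation. acc=(acc<<6)|0x16=0x16
Byte[2]=AE: continuation. acc=(acc<<6)|0x2E=0x5AE
Byte[3]=A6: continuation. acc=(acc<<6)|0x26=0x16BA6
Completed: cp=U+16BA6 (starts at byte 0)
Byte[4]=71: 1-byte ASCII. cp=U+0071
Byte[5]=6B: 1-byte ASCII. cp=U+006B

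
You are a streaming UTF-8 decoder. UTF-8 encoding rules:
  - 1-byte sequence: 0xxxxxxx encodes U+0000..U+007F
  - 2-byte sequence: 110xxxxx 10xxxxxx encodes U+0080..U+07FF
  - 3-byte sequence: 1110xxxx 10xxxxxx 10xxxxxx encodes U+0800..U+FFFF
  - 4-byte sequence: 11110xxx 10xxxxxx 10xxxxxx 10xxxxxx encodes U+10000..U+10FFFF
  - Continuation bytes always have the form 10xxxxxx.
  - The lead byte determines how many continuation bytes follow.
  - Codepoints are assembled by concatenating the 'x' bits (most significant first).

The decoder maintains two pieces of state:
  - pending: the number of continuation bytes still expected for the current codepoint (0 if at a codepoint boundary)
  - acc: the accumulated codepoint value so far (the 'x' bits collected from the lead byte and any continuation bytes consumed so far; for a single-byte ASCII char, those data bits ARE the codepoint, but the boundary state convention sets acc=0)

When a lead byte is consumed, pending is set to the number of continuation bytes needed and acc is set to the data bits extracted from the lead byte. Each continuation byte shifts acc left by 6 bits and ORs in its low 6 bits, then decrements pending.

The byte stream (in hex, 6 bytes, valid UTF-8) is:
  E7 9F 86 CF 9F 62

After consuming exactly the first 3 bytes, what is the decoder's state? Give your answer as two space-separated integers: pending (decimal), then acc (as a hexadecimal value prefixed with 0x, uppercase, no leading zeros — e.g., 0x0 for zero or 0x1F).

Byte[0]=E7: 3-byte lead. pending=2, acc=0x7
Byte[1]=9F: continuation. acc=(acc<<6)|0x1F=0x1DF, pending=1
Byte[2]=86: continuation. acc=(acc<<6)|0x06=0x77C6, pending=0

Answer: 0 0x77C6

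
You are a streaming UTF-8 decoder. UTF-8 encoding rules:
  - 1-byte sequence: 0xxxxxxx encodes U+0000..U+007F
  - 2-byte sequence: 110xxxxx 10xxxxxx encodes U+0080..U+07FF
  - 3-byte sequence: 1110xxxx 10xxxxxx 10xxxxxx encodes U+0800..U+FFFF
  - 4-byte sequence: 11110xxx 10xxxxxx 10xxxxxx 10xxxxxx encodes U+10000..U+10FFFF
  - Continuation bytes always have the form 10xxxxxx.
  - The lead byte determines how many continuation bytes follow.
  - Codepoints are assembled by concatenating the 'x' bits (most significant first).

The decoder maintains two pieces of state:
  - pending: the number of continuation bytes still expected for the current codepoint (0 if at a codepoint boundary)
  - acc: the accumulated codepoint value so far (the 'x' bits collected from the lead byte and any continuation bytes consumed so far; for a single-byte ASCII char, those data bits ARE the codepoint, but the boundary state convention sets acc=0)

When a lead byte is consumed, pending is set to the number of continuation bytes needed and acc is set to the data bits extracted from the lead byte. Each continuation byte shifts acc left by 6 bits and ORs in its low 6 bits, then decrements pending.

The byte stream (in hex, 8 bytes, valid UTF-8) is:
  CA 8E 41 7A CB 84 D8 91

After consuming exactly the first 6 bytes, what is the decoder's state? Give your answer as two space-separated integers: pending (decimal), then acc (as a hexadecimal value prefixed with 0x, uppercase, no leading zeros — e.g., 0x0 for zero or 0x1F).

Byte[0]=CA: 2-byte lead. pending=1, acc=0xA
Byte[1]=8E: continuation. acc=(acc<<6)|0x0E=0x28E, pending=0
Byte[2]=41: 1-byte. pending=0, acc=0x0
Byte[3]=7A: 1-byte. pending=0, acc=0x0
Byte[4]=CB: 2-byte lead. pending=1, acc=0xB
Byte[5]=84: continuation. acc=(acc<<6)|0x04=0x2C4, pending=0

Answer: 0 0x2C4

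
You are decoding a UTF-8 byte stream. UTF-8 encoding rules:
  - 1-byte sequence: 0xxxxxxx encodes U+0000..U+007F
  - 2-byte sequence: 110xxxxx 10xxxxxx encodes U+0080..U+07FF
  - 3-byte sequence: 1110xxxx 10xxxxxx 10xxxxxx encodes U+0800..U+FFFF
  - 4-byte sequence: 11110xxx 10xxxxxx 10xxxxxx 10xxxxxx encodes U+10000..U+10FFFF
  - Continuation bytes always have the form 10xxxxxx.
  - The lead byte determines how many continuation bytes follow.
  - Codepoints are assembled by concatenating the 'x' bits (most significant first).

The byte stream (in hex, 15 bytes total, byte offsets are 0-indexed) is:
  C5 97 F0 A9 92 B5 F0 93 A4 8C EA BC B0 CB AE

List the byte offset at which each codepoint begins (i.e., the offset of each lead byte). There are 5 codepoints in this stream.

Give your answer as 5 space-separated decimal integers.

Answer: 0 2 6 10 13

Derivation:
Byte[0]=C5: 2-byte lead, need 1 cont bytes. acc=0x5
Byte[1]=97: continuation. acc=(acc<<6)|0x17=0x157
Completed: cp=U+0157 (starts at byte 0)
Byte[2]=F0: 4-byte lead, need 3 cont bytes. acc=0x0
Byte[3]=A9: continuation. acc=(acc<<6)|0x29=0x29
Byte[4]=92: continuation. acc=(acc<<6)|0x12=0xA52
Byte[5]=B5: continuation. acc=(acc<<6)|0x35=0x294B5
Completed: cp=U+294B5 (starts at byte 2)
Byte[6]=F0: 4-byte lead, need 3 cont bytes. acc=0x0
Byte[7]=93: continuation. acc=(acc<<6)|0x13=0x13
Byte[8]=A4: continuation. acc=(acc<<6)|0x24=0x4E4
Byte[9]=8C: continuation. acc=(acc<<6)|0x0C=0x1390C
Completed: cp=U+1390C (starts at byte 6)
Byte[10]=EA: 3-byte lead, need 2 cont bytes. acc=0xA
Byte[11]=BC: continuation. acc=(acc<<6)|0x3C=0x2BC
Byte[12]=B0: continuation. acc=(acc<<6)|0x30=0xAF30
Completed: cp=U+AF30 (starts at byte 10)
Byte[13]=CB: 2-byte lead, need 1 cont bytes. acc=0xB
Byte[14]=AE: continuation. acc=(acc<<6)|0x2E=0x2EE
Completed: cp=U+02EE (starts at byte 13)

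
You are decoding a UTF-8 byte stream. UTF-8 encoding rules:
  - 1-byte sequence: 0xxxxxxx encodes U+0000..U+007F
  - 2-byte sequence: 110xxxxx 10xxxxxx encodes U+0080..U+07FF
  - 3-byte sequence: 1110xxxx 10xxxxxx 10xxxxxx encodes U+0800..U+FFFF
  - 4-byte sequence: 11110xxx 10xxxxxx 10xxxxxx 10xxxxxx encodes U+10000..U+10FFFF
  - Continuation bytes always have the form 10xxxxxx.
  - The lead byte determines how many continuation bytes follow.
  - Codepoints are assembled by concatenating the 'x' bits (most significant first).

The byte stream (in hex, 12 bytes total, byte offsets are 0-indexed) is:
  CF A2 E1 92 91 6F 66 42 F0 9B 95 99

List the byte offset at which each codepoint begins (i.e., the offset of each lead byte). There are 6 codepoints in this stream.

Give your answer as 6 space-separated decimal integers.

Answer: 0 2 5 6 7 8

Derivation:
Byte[0]=CF: 2-byte lead, need 1 cont bytes. acc=0xF
Byte[1]=A2: continuation. acc=(acc<<6)|0x22=0x3E2
Completed: cp=U+03E2 (starts at byte 0)
Byte[2]=E1: 3-byte lead, need 2 cont bytes. acc=0x1
Byte[3]=92: continuation. acc=(acc<<6)|0x12=0x52
Byte[4]=91: continuation. acc=(acc<<6)|0x11=0x1491
Completed: cp=U+1491 (starts at byte 2)
Byte[5]=6F: 1-byte ASCII. cp=U+006F
Byte[6]=66: 1-byte ASCII. cp=U+0066
Byte[7]=42: 1-byte ASCII. cp=U+0042
Byte[8]=F0: 4-byte lead, need 3 cont bytes. acc=0x0
Byte[9]=9B: continuation. acc=(acc<<6)|0x1B=0x1B
Byte[10]=95: continuation. acc=(acc<<6)|0x15=0x6D5
Byte[11]=99: continuation. acc=(acc<<6)|0x19=0x1B559
Completed: cp=U+1B559 (starts at byte 8)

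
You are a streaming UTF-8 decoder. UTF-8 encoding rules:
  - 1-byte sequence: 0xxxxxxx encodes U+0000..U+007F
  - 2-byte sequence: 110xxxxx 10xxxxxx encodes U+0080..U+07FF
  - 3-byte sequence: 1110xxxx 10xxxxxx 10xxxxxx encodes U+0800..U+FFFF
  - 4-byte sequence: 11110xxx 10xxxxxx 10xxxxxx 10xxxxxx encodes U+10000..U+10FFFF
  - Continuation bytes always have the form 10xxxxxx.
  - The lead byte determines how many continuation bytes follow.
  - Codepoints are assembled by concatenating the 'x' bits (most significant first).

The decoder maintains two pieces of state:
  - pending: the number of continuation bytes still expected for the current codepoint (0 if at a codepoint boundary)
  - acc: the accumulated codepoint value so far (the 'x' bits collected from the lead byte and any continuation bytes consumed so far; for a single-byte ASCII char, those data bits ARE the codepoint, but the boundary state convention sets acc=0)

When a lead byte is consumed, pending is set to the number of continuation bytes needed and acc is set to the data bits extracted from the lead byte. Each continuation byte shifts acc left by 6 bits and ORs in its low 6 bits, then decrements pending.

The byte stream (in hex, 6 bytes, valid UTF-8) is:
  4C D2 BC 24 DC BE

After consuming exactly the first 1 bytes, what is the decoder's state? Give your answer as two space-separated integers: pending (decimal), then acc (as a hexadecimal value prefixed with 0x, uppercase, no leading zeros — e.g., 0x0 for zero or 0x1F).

Byte[0]=4C: 1-byte. pending=0, acc=0x0

Answer: 0 0x0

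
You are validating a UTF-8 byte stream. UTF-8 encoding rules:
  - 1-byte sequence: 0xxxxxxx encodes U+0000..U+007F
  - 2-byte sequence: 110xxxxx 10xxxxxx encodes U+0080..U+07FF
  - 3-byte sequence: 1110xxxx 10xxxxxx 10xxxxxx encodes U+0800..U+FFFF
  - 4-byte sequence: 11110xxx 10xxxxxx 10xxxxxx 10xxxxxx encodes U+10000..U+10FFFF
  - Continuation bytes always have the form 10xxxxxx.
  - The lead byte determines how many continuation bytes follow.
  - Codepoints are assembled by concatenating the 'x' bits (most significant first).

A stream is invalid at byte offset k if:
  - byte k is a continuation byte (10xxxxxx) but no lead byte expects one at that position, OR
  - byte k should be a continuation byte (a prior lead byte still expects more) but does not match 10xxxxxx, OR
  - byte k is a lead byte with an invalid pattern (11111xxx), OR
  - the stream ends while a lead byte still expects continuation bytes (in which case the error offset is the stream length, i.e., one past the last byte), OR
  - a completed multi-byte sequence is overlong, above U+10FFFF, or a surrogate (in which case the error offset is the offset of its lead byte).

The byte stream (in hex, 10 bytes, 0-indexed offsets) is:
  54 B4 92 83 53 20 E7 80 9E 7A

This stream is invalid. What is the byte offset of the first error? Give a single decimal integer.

Byte[0]=54: 1-byte ASCII. cp=U+0054
Byte[1]=B4: INVALID lead byte (not 0xxx/110x/1110/11110)

Answer: 1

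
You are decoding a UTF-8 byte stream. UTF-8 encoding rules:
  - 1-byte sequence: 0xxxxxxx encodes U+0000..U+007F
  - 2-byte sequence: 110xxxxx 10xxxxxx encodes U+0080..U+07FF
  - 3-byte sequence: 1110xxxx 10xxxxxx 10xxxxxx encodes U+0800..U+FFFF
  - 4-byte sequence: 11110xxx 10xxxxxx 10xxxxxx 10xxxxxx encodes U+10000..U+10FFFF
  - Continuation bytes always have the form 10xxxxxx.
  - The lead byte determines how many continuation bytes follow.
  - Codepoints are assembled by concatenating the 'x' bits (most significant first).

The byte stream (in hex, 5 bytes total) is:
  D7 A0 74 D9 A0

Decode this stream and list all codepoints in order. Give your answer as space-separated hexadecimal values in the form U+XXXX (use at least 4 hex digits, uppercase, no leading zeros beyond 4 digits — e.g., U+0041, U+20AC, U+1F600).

Answer: U+05E0 U+0074 U+0660

Derivation:
Byte[0]=D7: 2-byte lead, need 1 cont bytes. acc=0x17
Byte[1]=A0: continuation. acc=(acc<<6)|0x20=0x5E0
Completed: cp=U+05E0 (starts at byte 0)
Byte[2]=74: 1-byte ASCII. cp=U+0074
Byte[3]=D9: 2-byte lead, need 1 cont bytes. acc=0x19
Byte[4]=A0: continuation. acc=(acc<<6)|0x20=0x660
Completed: cp=U+0660 (starts at byte 3)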